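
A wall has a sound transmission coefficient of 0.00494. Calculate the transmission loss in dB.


Given values:
  tau = 0.00494
Formula: TL = 10 * log10(1 / tau)
Compute 1 / tau = 1 / 0.00494 = 202.4291
Compute log10(202.4291) = 2.306273
TL = 10 * 2.306273 = 23.06

23.06 dB


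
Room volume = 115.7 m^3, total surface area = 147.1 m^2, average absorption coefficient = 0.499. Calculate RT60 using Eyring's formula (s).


Given values:
  V = 115.7 m^3, S = 147.1 m^2, alpha = 0.499
Formula: RT60 = 0.161 * V / (-S * ln(1 - alpha))
Compute ln(1 - 0.499) = ln(0.501) = -0.691149
Denominator: -147.1 * -0.691149 = 101.668
Numerator: 0.161 * 115.7 = 18.6277
RT60 = 18.6277 / 101.668 = 0.183

0.183 s


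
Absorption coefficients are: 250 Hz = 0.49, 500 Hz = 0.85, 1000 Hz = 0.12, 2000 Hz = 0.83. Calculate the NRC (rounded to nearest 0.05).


Given values:
  a_250 = 0.49, a_500 = 0.85
  a_1000 = 0.12, a_2000 = 0.83
Formula: NRC = (a250 + a500 + a1000 + a2000) / 4
Sum = 0.49 + 0.85 + 0.12 + 0.83 = 2.29
NRC = 2.29 / 4 = 0.5725
Rounded to nearest 0.05: 0.55

0.55


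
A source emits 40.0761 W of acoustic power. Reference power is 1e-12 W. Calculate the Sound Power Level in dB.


Given values:
  W = 40.0761 W
  W_ref = 1e-12 W
Formula: SWL = 10 * log10(W / W_ref)
Compute ratio: W / W_ref = 40076100000000
Compute log10: log10(40076100000000) = 13.602885
Multiply: SWL = 10 * 13.602885 = 136.03

136.03 dB


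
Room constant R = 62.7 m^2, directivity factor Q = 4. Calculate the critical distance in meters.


Given values:
  R = 62.7 m^2, Q = 4
Formula: d_c = 0.141 * sqrt(Q * R)
Compute Q * R = 4 * 62.7 = 250.8
Compute sqrt(250.8) = 15.8367
d_c = 0.141 * 15.8367 = 2.233

2.233 m


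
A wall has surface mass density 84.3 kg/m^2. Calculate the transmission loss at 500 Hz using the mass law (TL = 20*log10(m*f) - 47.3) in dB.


Given values:
  m = 84.3 kg/m^2, f = 500 Hz
Formula: TL = 20 * log10(m * f) - 47.3
Compute m * f = 84.3 * 500 = 42150.0
Compute log10(42150.0) = 4.624798
Compute 20 * 4.624798 = 92.496
TL = 92.496 - 47.3 = 45.2

45.2 dB


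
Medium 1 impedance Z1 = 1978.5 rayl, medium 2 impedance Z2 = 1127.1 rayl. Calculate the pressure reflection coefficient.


Given values:
  Z1 = 1978.5 rayl, Z2 = 1127.1 rayl
Formula: R = (Z2 - Z1) / (Z2 + Z1)
Numerator: Z2 - Z1 = 1127.1 - 1978.5 = -851.4
Denominator: Z2 + Z1 = 1127.1 + 1978.5 = 3105.6
R = -851.4 / 3105.6 = -0.2741

-0.2741


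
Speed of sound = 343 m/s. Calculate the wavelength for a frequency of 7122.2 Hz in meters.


Given values:
  c = 343 m/s, f = 7122.2 Hz
Formula: lambda = c / f
lambda = 343 / 7122.2
lambda = 0.0482

0.0482 m


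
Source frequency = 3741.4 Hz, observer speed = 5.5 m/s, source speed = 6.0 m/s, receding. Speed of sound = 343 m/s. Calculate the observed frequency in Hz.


Given values:
  f_s = 3741.4 Hz, v_o = 5.5 m/s, v_s = 6.0 m/s
  Direction: receding
Formula: f_o = f_s * (c - v_o) / (c + v_s)
Numerator: c - v_o = 343 - 5.5 = 337.5
Denominator: c + v_s = 343 + 6.0 = 349.0
f_o = 3741.4 * 337.5 / 349.0 = 3618.12

3618.12 Hz


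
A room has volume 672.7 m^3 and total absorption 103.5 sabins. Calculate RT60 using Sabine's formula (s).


Given values:
  V = 672.7 m^3
  A = 103.5 sabins
Formula: RT60 = 0.161 * V / A
Numerator: 0.161 * 672.7 = 108.3047
RT60 = 108.3047 / 103.5 = 1.046

1.046 s


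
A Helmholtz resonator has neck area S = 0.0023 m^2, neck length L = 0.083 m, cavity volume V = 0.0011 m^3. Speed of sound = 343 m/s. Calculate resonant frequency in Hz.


Given values:
  S = 0.0023 m^2, L = 0.083 m, V = 0.0011 m^3, c = 343 m/s
Formula: f = (c / (2*pi)) * sqrt(S / (V * L))
Compute V * L = 0.0011 * 0.083 = 9.13e-05
Compute S / (V * L) = 0.0023 / 9.13e-05 = 25.1917
Compute sqrt(25.1917) = 5.019133
Compute c / (2*pi) = 343 / 6.283185 = 54.590148
f = 54.590148 * 5.019133 = 274.0

274.0 Hz


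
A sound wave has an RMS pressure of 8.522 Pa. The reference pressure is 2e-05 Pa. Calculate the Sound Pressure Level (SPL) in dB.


Given values:
  p = 8.522 Pa
  p_ref = 2e-05 Pa
Formula: SPL = 20 * log10(p / p_ref)
Compute ratio: p / p_ref = 8.522 / 2e-05 = 426100
Compute log10: log10(426100) = 5.629512
Multiply: SPL = 20 * 5.629512 = 112.59

112.59 dB


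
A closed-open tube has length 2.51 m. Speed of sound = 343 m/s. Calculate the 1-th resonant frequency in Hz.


Given values:
  Tube type: closed-open, L = 2.51 m, c = 343 m/s, n = 1
Formula: f_n = (2n - 1) * c / (4 * L)
Compute 2n - 1 = 2*1 - 1 = 1
Compute 4 * L = 4 * 2.51 = 10.04
f = 1 * 343 / 10.04
f = 34.16

34.16 Hz


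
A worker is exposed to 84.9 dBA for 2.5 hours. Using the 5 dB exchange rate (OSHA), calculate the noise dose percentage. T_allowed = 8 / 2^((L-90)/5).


Given values:
  L = 84.9 dBA, T = 2.5 hours
Formula: T_allowed = 8 / 2^((L - 90) / 5)
Compute exponent: (84.9 - 90) / 5 = -1.02
Compute 2^(-1.02) = 0.493116
T_allowed = 8 / 0.493116 = 16.223363 hours
Dose = (T / T_allowed) * 100
Dose = (2.5 / 16.223363) * 100 = 15.41

15.41 %


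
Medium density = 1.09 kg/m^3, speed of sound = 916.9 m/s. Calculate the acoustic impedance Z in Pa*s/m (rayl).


Given values:
  rho = 1.09 kg/m^3
  c = 916.9 m/s
Formula: Z = rho * c
Z = 1.09 * 916.9
Z = 999.42

999.42 rayl


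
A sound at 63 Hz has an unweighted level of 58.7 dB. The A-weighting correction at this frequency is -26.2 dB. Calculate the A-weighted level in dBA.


Given values:
  SPL = 58.7 dB
  A-weighting at 63 Hz = -26.2 dB
Formula: L_A = SPL + A_weight
L_A = 58.7 + (-26.2)
L_A = 32.5

32.5 dBA


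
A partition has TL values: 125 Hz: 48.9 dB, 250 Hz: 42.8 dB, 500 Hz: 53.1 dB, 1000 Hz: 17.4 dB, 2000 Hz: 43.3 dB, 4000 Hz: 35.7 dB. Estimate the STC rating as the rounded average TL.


Given TL values at each frequency:
  125 Hz: 48.9 dB
  250 Hz: 42.8 dB
  500 Hz: 53.1 dB
  1000 Hz: 17.4 dB
  2000 Hz: 43.3 dB
  4000 Hz: 35.7 dB
Formula: STC ~ round(average of TL values)
Sum = 48.9 + 42.8 + 53.1 + 17.4 + 43.3 + 35.7 = 241.2
Average = 241.2 / 6 = 40.2
Rounded: 40

40


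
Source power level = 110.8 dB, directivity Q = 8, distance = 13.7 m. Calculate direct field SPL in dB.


Given values:
  Lw = 110.8 dB, Q = 8, r = 13.7 m
Formula: SPL = Lw + 10 * log10(Q / (4 * pi * r^2))
Compute 4 * pi * r^2 = 4 * pi * 13.7^2 = 2358.5821
Compute Q / denom = 8 / 2358.5821 = 0.00339187
Compute 10 * log10(0.00339187) = -24.6956
SPL = 110.8 + (-24.6956) = 86.1

86.1 dB


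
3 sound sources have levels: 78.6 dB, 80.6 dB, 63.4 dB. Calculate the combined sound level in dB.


Formula: L_total = 10 * log10( sum(10^(Li/10)) )
  Source 1: 10^(78.6/10) = 72443596.0075
  Source 2: 10^(80.6/10) = 114815362.1497
  Source 3: 10^(63.4/10) = 2187761.6239
Sum of linear values = 189446719.7811
L_total = 10 * log10(189446719.7811) = 82.77

82.77 dB


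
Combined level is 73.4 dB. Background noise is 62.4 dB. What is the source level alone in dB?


Given values:
  L_total = 73.4 dB, L_bg = 62.4 dB
Formula: L_source = 10 * log10(10^(L_total/10) - 10^(L_bg/10))
Convert to linear:
  10^(73.4/10) = 21877616.2395
  10^(62.4/10) = 1737800.8287
Difference: 21877616.2395 - 1737800.8287 = 20139815.4108
L_source = 10 * log10(20139815.4108) = 73.04

73.04 dB


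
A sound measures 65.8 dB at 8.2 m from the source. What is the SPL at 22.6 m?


Given values:
  SPL1 = 65.8 dB, r1 = 8.2 m, r2 = 22.6 m
Formula: SPL2 = SPL1 - 20 * log10(r2 / r1)
Compute ratio: r2 / r1 = 22.6 / 8.2 = 2.7561
Compute log10: log10(2.7561) = 0.440295
Compute drop: 20 * 0.440295 = 8.8059
SPL2 = 65.8 - 8.8059 = 56.99

56.99 dB


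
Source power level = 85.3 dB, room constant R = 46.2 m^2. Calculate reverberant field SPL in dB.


Given values:
  Lw = 85.3 dB, R = 46.2 m^2
Formula: SPL = Lw + 10 * log10(4 / R)
Compute 4 / R = 4 / 46.2 = 0.08658
Compute 10 * log10(0.08658) = -10.6258
SPL = 85.3 + (-10.6258) = 74.67

74.67 dB


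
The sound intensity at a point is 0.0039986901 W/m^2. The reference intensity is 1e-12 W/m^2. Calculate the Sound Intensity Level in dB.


Given values:
  I = 0.0039986901 W/m^2
  I_ref = 1e-12 W/m^2
Formula: SIL = 10 * log10(I / I_ref)
Compute ratio: I / I_ref = 3998690100
Compute log10: log10(3998690100) = 9.601918
Multiply: SIL = 10 * 9.601918 = 96.02

96.02 dB


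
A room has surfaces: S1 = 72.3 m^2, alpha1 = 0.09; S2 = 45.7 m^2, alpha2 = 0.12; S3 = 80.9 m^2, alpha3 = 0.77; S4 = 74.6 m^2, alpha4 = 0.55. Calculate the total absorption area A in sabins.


Given surfaces:
  Surface 1: 72.3 * 0.09 = 6.507
  Surface 2: 45.7 * 0.12 = 5.484
  Surface 3: 80.9 * 0.77 = 62.293
  Surface 4: 74.6 * 0.55 = 41.03
Formula: A = sum(Si * alpha_i)
A = 6.507 + 5.484 + 62.293 + 41.03
A = 115.31

115.31 sabins


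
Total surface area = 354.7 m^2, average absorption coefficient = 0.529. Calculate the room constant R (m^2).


Given values:
  S = 354.7 m^2, alpha = 0.529
Formula: R = S * alpha / (1 - alpha)
Numerator: 354.7 * 0.529 = 187.6363
Denominator: 1 - 0.529 = 0.471
R = 187.6363 / 0.471 = 398.38

398.38 m^2


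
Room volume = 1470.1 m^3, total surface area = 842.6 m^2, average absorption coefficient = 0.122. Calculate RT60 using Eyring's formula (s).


Given values:
  V = 1470.1 m^3, S = 842.6 m^2, alpha = 0.122
Formula: RT60 = 0.161 * V / (-S * ln(1 - alpha))
Compute ln(1 - 0.122) = ln(0.878) = -0.130109
Denominator: -842.6 * -0.130109 = 109.6298
Numerator: 0.161 * 1470.1 = 236.6861
RT60 = 236.6861 / 109.6298 = 2.159

2.159 s


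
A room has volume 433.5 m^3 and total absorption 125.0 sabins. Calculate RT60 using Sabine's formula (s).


Given values:
  V = 433.5 m^3
  A = 125.0 sabins
Formula: RT60 = 0.161 * V / A
Numerator: 0.161 * 433.5 = 69.7935
RT60 = 69.7935 / 125.0 = 0.558

0.558 s


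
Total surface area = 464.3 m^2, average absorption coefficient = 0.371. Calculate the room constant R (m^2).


Given values:
  S = 464.3 m^2, alpha = 0.371
Formula: R = S * alpha / (1 - alpha)
Numerator: 464.3 * 0.371 = 172.2553
Denominator: 1 - 0.371 = 0.629
R = 172.2553 / 0.629 = 273.86

273.86 m^2


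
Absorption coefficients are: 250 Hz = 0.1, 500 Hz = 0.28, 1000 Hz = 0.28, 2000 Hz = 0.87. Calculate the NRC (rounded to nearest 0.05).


Given values:
  a_250 = 0.1, a_500 = 0.28
  a_1000 = 0.28, a_2000 = 0.87
Formula: NRC = (a250 + a500 + a1000 + a2000) / 4
Sum = 0.1 + 0.28 + 0.28 + 0.87 = 1.53
NRC = 1.53 / 4 = 0.3825
Rounded to nearest 0.05: 0.4

0.4


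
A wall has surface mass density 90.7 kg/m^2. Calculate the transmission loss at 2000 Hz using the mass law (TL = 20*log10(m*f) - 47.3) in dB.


Given values:
  m = 90.7 kg/m^2, f = 2000 Hz
Formula: TL = 20 * log10(m * f) - 47.3
Compute m * f = 90.7 * 2000 = 181400.0
Compute log10(181400.0) = 5.258637
Compute 20 * 5.258637 = 105.1727
TL = 105.1727 - 47.3 = 57.87

57.87 dB


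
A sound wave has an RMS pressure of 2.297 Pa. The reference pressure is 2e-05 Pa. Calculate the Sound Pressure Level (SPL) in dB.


Given values:
  p = 2.297 Pa
  p_ref = 2e-05 Pa
Formula: SPL = 20 * log10(p / p_ref)
Compute ratio: p / p_ref = 2.297 / 2e-05 = 114850
Compute log10: log10(114850) = 5.060131
Multiply: SPL = 20 * 5.060131 = 101.2

101.2 dB


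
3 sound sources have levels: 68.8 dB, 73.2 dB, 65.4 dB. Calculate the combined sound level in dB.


Formula: L_total = 10 * log10( sum(10^(Li/10)) )
  Source 1: 10^(68.8/10) = 7585775.7503
  Source 2: 10^(73.2/10) = 20892961.3085
  Source 3: 10^(65.4/10) = 3467368.5045
Sum of linear values = 31946105.5633
L_total = 10 * log10(31946105.5633) = 75.04

75.04 dB


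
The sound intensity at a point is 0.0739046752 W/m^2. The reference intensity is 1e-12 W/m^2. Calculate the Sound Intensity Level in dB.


Given values:
  I = 0.0739046752 W/m^2
  I_ref = 1e-12 W/m^2
Formula: SIL = 10 * log10(I / I_ref)
Compute ratio: I / I_ref = 73904675200
Compute log10: log10(73904675200) = 10.868672
Multiply: SIL = 10 * 10.868672 = 108.69

108.69 dB


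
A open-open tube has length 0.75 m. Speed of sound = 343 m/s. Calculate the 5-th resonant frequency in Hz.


Given values:
  Tube type: open-open, L = 0.75 m, c = 343 m/s, n = 5
Formula: f_n = n * c / (2 * L)
Compute 2 * L = 2 * 0.75 = 1.5
f = 5 * 343 / 1.5
f = 1143.33

1143.33 Hz


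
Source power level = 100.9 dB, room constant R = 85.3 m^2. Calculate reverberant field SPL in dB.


Given values:
  Lw = 100.9 dB, R = 85.3 m^2
Formula: SPL = Lw + 10 * log10(4 / R)
Compute 4 / R = 4 / 85.3 = 0.046893
Compute 10 * log10(0.046893) = -13.2889
SPL = 100.9 + (-13.2889) = 87.61

87.61 dB


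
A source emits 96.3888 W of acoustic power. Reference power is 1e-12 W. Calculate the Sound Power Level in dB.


Given values:
  W = 96.3888 W
  W_ref = 1e-12 W
Formula: SWL = 10 * log10(W / W_ref)
Compute ratio: W / W_ref = 96388800000000
Compute log10: log10(96388800000000) = 13.984027
Multiply: SWL = 10 * 13.984027 = 139.84

139.84 dB


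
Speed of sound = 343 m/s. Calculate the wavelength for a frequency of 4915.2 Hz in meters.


Given values:
  c = 343 m/s, f = 4915.2 Hz
Formula: lambda = c / f
lambda = 343 / 4915.2
lambda = 0.0698

0.0698 m


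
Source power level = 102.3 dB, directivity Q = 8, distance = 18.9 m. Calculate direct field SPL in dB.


Given values:
  Lw = 102.3 dB, Q = 8, r = 18.9 m
Formula: SPL = Lw + 10 * log10(Q / (4 * pi * r^2))
Compute 4 * pi * r^2 = 4 * pi * 18.9^2 = 4488.8332
Compute Q / denom = 8 / 4488.8332 = 0.0017822
Compute 10 * log10(0.0017822) = -27.4904
SPL = 102.3 + (-27.4904) = 74.81

74.81 dB


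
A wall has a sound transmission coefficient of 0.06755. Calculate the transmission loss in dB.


Given values:
  tau = 0.06755
Formula: TL = 10 * log10(1 / tau)
Compute 1 / tau = 1 / 0.06755 = 14.8038
Compute log10(14.8038) = 1.170373
TL = 10 * 1.170373 = 11.7

11.7 dB


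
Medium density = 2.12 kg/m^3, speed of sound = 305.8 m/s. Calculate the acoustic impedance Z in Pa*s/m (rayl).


Given values:
  rho = 2.12 kg/m^3
  c = 305.8 m/s
Formula: Z = rho * c
Z = 2.12 * 305.8
Z = 648.3

648.3 rayl


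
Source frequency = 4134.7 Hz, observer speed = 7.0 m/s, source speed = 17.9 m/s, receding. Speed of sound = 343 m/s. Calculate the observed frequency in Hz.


Given values:
  f_s = 4134.7 Hz, v_o = 7.0 m/s, v_s = 17.9 m/s
  Direction: receding
Formula: f_o = f_s * (c - v_o) / (c + v_s)
Numerator: c - v_o = 343 - 7.0 = 336.0
Denominator: c + v_s = 343 + 17.9 = 360.9
f_o = 4134.7 * 336.0 / 360.9 = 3849.43

3849.43 Hz


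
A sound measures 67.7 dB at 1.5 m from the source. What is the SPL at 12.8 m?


Given values:
  SPL1 = 67.7 dB, r1 = 1.5 m, r2 = 12.8 m
Formula: SPL2 = SPL1 - 20 * log10(r2 / r1)
Compute ratio: r2 / r1 = 12.8 / 1.5 = 8.5333
Compute log10: log10(8.5333) = 0.931117
Compute drop: 20 * 0.931117 = 18.6223
SPL2 = 67.7 - 18.6223 = 49.08

49.08 dB


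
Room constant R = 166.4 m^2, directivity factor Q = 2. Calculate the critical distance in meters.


Given values:
  R = 166.4 m^2, Q = 2
Formula: d_c = 0.141 * sqrt(Q * R)
Compute Q * R = 2 * 166.4 = 332.8
Compute sqrt(332.8) = 18.2428
d_c = 0.141 * 18.2428 = 2.572

2.572 m


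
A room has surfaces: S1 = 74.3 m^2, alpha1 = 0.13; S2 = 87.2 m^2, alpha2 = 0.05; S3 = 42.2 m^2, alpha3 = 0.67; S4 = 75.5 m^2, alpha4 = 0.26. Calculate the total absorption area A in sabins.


Given surfaces:
  Surface 1: 74.3 * 0.13 = 9.659
  Surface 2: 87.2 * 0.05 = 4.36
  Surface 3: 42.2 * 0.67 = 28.274
  Surface 4: 75.5 * 0.26 = 19.63
Formula: A = sum(Si * alpha_i)
A = 9.659 + 4.36 + 28.274 + 19.63
A = 61.92

61.92 sabins


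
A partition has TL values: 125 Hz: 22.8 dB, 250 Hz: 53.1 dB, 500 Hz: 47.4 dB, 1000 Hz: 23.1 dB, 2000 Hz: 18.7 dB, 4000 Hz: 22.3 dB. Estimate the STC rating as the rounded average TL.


Given TL values at each frequency:
  125 Hz: 22.8 dB
  250 Hz: 53.1 dB
  500 Hz: 47.4 dB
  1000 Hz: 23.1 dB
  2000 Hz: 18.7 dB
  4000 Hz: 22.3 dB
Formula: STC ~ round(average of TL values)
Sum = 22.8 + 53.1 + 47.4 + 23.1 + 18.7 + 22.3 = 187.4
Average = 187.4 / 6 = 31.23
Rounded: 31

31


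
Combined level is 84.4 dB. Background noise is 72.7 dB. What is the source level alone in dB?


Given values:
  L_total = 84.4 dB, L_bg = 72.7 dB
Formula: L_source = 10 * log10(10^(L_total/10) - 10^(L_bg/10))
Convert to linear:
  10^(84.4/10) = 275422870.3338
  10^(72.7/10) = 18620871.3666
Difference: 275422870.3338 - 18620871.3666 = 256801998.9672
L_source = 10 * log10(256801998.9672) = 84.1

84.1 dB


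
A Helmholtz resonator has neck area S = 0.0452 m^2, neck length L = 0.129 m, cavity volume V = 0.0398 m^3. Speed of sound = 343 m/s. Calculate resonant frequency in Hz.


Given values:
  S = 0.0452 m^2, L = 0.129 m, V = 0.0398 m^3, c = 343 m/s
Formula: f = (c / (2*pi)) * sqrt(S / (V * L))
Compute V * L = 0.0398 * 0.129 = 0.0051342
Compute S / (V * L) = 0.0452 / 0.0051342 = 8.8037
Compute sqrt(8.8037) = 2.967103
Compute c / (2*pi) = 343 / 6.283185 = 54.590148
f = 54.590148 * 2.967103 = 161.97

161.97 Hz


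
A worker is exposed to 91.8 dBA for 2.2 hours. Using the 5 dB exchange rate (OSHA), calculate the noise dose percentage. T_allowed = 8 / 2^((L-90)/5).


Given values:
  L = 91.8 dBA, T = 2.2 hours
Formula: T_allowed = 8 / 2^((L - 90) / 5)
Compute exponent: (91.8 - 90) / 5 = 0.36
Compute 2^(0.36) = 1.283426
T_allowed = 8 / 1.283426 = 6.233316 hours
Dose = (T / T_allowed) * 100
Dose = (2.2 / 6.233316) * 100 = 35.29

35.29 %


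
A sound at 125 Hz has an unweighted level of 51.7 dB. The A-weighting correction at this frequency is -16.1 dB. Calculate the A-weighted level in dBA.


Given values:
  SPL = 51.7 dB
  A-weighting at 125 Hz = -16.1 dB
Formula: L_A = SPL + A_weight
L_A = 51.7 + (-16.1)
L_A = 35.6

35.6 dBA


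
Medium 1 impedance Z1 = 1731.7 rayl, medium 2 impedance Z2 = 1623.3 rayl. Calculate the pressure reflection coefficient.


Given values:
  Z1 = 1731.7 rayl, Z2 = 1623.3 rayl
Formula: R = (Z2 - Z1) / (Z2 + Z1)
Numerator: Z2 - Z1 = 1623.3 - 1731.7 = -108.4
Denominator: Z2 + Z1 = 1623.3 + 1731.7 = 3355.0
R = -108.4 / 3355.0 = -0.0323

-0.0323


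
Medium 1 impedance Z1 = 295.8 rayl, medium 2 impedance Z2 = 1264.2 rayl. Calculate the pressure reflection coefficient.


Given values:
  Z1 = 295.8 rayl, Z2 = 1264.2 rayl
Formula: R = (Z2 - Z1) / (Z2 + Z1)
Numerator: Z2 - Z1 = 1264.2 - 295.8 = 968.4
Denominator: Z2 + Z1 = 1264.2 + 295.8 = 1560.0
R = 968.4 / 1560.0 = 0.6208

0.6208


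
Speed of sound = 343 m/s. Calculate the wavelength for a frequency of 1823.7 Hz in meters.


Given values:
  c = 343 m/s, f = 1823.7 Hz
Formula: lambda = c / f
lambda = 343 / 1823.7
lambda = 0.1881

0.1881 m


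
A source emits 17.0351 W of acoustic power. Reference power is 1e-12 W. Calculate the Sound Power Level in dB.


Given values:
  W = 17.0351 W
  W_ref = 1e-12 W
Formula: SWL = 10 * log10(W / W_ref)
Compute ratio: W / W_ref = 17035100000000
Compute log10: log10(17035100000000) = 13.231345
Multiply: SWL = 10 * 13.231345 = 132.31

132.31 dB


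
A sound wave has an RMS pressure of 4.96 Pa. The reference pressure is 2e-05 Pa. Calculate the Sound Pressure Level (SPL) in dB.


Given values:
  p = 4.96 Pa
  p_ref = 2e-05 Pa
Formula: SPL = 20 * log10(p / p_ref)
Compute ratio: p / p_ref = 4.96 / 2e-05 = 248000
Compute log10: log10(248000) = 5.394452
Multiply: SPL = 20 * 5.394452 = 107.89

107.89 dB


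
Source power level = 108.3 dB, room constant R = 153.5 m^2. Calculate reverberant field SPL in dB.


Given values:
  Lw = 108.3 dB, R = 153.5 m^2
Formula: SPL = Lw + 10 * log10(4 / R)
Compute 4 / R = 4 / 153.5 = 0.026059
Compute 10 * log10(0.026059) = -15.8404
SPL = 108.3 + (-15.8404) = 92.46

92.46 dB


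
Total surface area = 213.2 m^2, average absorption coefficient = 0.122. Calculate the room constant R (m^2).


Given values:
  S = 213.2 m^2, alpha = 0.122
Formula: R = S * alpha / (1 - alpha)
Numerator: 213.2 * 0.122 = 26.0104
Denominator: 1 - 0.122 = 0.878
R = 26.0104 / 0.878 = 29.62

29.62 m^2


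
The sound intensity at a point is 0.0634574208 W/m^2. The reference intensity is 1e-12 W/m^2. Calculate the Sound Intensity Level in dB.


Given values:
  I = 0.0634574208 W/m^2
  I_ref = 1e-12 W/m^2
Formula: SIL = 10 * log10(I / I_ref)
Compute ratio: I / I_ref = 63457420800
Compute log10: log10(63457420800) = 10.802482
Multiply: SIL = 10 * 10.802482 = 108.02

108.02 dB


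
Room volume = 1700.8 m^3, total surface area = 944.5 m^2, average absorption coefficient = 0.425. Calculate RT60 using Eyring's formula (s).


Given values:
  V = 1700.8 m^3, S = 944.5 m^2, alpha = 0.425
Formula: RT60 = 0.161 * V / (-S * ln(1 - alpha))
Compute ln(1 - 0.425) = ln(0.575) = -0.553385
Denominator: -944.5 * -0.553385 = 522.6721
Numerator: 0.161 * 1700.8 = 273.8288
RT60 = 273.8288 / 522.6721 = 0.524

0.524 s


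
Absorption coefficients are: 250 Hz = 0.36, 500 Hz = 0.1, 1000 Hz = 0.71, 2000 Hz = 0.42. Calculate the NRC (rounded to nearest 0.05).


Given values:
  a_250 = 0.36, a_500 = 0.1
  a_1000 = 0.71, a_2000 = 0.42
Formula: NRC = (a250 + a500 + a1000 + a2000) / 4
Sum = 0.36 + 0.1 + 0.71 + 0.42 = 1.59
NRC = 1.59 / 4 = 0.3975
Rounded to nearest 0.05: 0.4

0.4


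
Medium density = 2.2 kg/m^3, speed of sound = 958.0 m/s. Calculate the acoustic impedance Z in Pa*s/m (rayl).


Given values:
  rho = 2.2 kg/m^3
  c = 958.0 m/s
Formula: Z = rho * c
Z = 2.2 * 958.0
Z = 2107.6

2107.6 rayl


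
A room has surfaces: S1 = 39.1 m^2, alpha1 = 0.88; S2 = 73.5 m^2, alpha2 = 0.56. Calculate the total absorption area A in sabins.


Given surfaces:
  Surface 1: 39.1 * 0.88 = 34.408
  Surface 2: 73.5 * 0.56 = 41.16
Formula: A = sum(Si * alpha_i)
A = 34.408 + 41.16
A = 75.57

75.57 sabins


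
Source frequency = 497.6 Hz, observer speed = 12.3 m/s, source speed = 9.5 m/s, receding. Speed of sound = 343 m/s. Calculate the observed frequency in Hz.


Given values:
  f_s = 497.6 Hz, v_o = 12.3 m/s, v_s = 9.5 m/s
  Direction: receding
Formula: f_o = f_s * (c - v_o) / (c + v_s)
Numerator: c - v_o = 343 - 12.3 = 330.7
Denominator: c + v_s = 343 + 9.5 = 352.5
f_o = 497.6 * 330.7 / 352.5 = 466.83

466.83 Hz


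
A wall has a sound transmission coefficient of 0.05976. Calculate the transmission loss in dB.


Given values:
  tau = 0.05976
Formula: TL = 10 * log10(1 / tau)
Compute 1 / tau = 1 / 0.05976 = 16.7336
Compute log10(16.7336) = 1.223589
TL = 10 * 1.223589 = 12.24

12.24 dB


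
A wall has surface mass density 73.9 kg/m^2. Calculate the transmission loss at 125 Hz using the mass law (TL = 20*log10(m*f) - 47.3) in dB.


Given values:
  m = 73.9 kg/m^2, f = 125 Hz
Formula: TL = 20 * log10(m * f) - 47.3
Compute m * f = 73.9 * 125 = 9237.5
Compute log10(9237.5) = 3.965554
Compute 20 * 3.965554 = 79.3111
TL = 79.3111 - 47.3 = 32.01

32.01 dB


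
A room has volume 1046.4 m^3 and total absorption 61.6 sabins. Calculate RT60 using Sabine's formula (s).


Given values:
  V = 1046.4 m^3
  A = 61.6 sabins
Formula: RT60 = 0.161 * V / A
Numerator: 0.161 * 1046.4 = 168.4704
RT60 = 168.4704 / 61.6 = 2.735

2.735 s


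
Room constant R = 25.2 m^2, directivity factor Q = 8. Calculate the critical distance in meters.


Given values:
  R = 25.2 m^2, Q = 8
Formula: d_c = 0.141 * sqrt(Q * R)
Compute Q * R = 8 * 25.2 = 201.6
Compute sqrt(201.6) = 14.1986
d_c = 0.141 * 14.1986 = 2.002

2.002 m


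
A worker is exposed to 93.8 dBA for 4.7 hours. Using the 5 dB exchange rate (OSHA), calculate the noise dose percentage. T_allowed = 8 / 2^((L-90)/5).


Given values:
  L = 93.8 dBA, T = 4.7 hours
Formula: T_allowed = 8 / 2^((L - 90) / 5)
Compute exponent: (93.8 - 90) / 5 = 0.76
Compute 2^(0.76) = 1.693491
T_allowed = 8 / 1.693491 = 4.72397 hours
Dose = (T / T_allowed) * 100
Dose = (4.7 / 4.72397) * 100 = 99.49

99.49 %


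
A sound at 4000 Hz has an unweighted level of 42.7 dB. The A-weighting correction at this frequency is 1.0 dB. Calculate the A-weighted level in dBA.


Given values:
  SPL = 42.7 dB
  A-weighting at 4000 Hz = 1.0 dB
Formula: L_A = SPL + A_weight
L_A = 42.7 + (1.0)
L_A = 43.7

43.7 dBA


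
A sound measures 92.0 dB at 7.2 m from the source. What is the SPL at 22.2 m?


Given values:
  SPL1 = 92.0 dB, r1 = 7.2 m, r2 = 22.2 m
Formula: SPL2 = SPL1 - 20 * log10(r2 / r1)
Compute ratio: r2 / r1 = 22.2 / 7.2 = 3.0833
Compute log10: log10(3.0833) = 0.489016
Compute drop: 20 * 0.489016 = 9.7803
SPL2 = 92.0 - 9.7803 = 82.22

82.22 dB


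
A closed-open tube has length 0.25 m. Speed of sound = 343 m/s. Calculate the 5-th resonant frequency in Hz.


Given values:
  Tube type: closed-open, L = 0.25 m, c = 343 m/s, n = 5
Formula: f_n = (2n - 1) * c / (4 * L)
Compute 2n - 1 = 2*5 - 1 = 9
Compute 4 * L = 4 * 0.25 = 1.0
f = 9 * 343 / 1.0
f = 3087.0

3087.0 Hz


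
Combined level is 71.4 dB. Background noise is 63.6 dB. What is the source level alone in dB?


Given values:
  L_total = 71.4 dB, L_bg = 63.6 dB
Formula: L_source = 10 * log10(10^(L_total/10) - 10^(L_bg/10))
Convert to linear:
  10^(71.4/10) = 13803842.646
  10^(63.6/10) = 2290867.6528
Difference: 13803842.646 - 2290867.6528 = 11512974.9932
L_source = 10 * log10(11512974.9932) = 70.61

70.61 dB


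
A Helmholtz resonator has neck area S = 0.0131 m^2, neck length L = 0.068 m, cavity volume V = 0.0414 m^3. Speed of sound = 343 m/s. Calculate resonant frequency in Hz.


Given values:
  S = 0.0131 m^2, L = 0.068 m, V = 0.0414 m^3, c = 343 m/s
Formula: f = (c / (2*pi)) * sqrt(S / (V * L))
Compute V * L = 0.0414 * 0.068 = 0.0028152
Compute S / (V * L) = 0.0131 / 0.0028152 = 4.6533
Compute sqrt(4.6533) = 2.157151
Compute c / (2*pi) = 343 / 6.283185 = 54.590148
f = 54.590148 * 2.157151 = 117.76

117.76 Hz


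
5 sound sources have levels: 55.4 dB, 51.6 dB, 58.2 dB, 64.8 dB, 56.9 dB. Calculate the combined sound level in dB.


Formula: L_total = 10 * log10( sum(10^(Li/10)) )
  Source 1: 10^(55.4/10) = 346736.8505
  Source 2: 10^(51.6/10) = 144543.9771
  Source 3: 10^(58.2/10) = 660693.448
  Source 4: 10^(64.8/10) = 3019951.7204
  Source 5: 10^(56.9/10) = 489778.8194
Sum of linear values = 4661704.8154
L_total = 10 * log10(4661704.8154) = 66.69

66.69 dB


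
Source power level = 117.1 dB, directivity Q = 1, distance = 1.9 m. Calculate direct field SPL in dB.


Given values:
  Lw = 117.1 dB, Q = 1, r = 1.9 m
Formula: SPL = Lw + 10 * log10(Q / (4 * pi * r^2))
Compute 4 * pi * r^2 = 4 * pi * 1.9^2 = 45.3646
Compute Q / denom = 1 / 45.3646 = 0.02204362
Compute 10 * log10(0.02204362) = -16.5672
SPL = 117.1 + (-16.5672) = 100.53

100.53 dB


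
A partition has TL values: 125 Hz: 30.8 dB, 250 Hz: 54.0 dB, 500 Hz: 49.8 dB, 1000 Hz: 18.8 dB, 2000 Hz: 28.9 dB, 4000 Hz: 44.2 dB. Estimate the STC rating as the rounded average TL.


Given TL values at each frequency:
  125 Hz: 30.8 dB
  250 Hz: 54.0 dB
  500 Hz: 49.8 dB
  1000 Hz: 18.8 dB
  2000 Hz: 28.9 dB
  4000 Hz: 44.2 dB
Formula: STC ~ round(average of TL values)
Sum = 30.8 + 54.0 + 49.8 + 18.8 + 28.9 + 44.2 = 226.5
Average = 226.5 / 6 = 37.75
Rounded: 38

38


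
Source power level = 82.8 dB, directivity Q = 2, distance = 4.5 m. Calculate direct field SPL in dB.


Given values:
  Lw = 82.8 dB, Q = 2, r = 4.5 m
Formula: SPL = Lw + 10 * log10(Q / (4 * pi * r^2))
Compute 4 * pi * r^2 = 4 * pi * 4.5^2 = 254.469
Compute Q / denom = 2 / 254.469 = 0.0078595
Compute 10 * log10(0.0078595) = -21.0461
SPL = 82.8 + (-21.0461) = 61.75

61.75 dB


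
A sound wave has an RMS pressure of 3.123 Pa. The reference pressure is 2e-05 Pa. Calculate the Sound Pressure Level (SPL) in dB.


Given values:
  p = 3.123 Pa
  p_ref = 2e-05 Pa
Formula: SPL = 20 * log10(p / p_ref)
Compute ratio: p / p_ref = 3.123 / 2e-05 = 156150
Compute log10: log10(156150) = 5.193542
Multiply: SPL = 20 * 5.193542 = 103.87

103.87 dB


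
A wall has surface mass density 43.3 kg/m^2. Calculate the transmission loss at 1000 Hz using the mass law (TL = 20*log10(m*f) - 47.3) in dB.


Given values:
  m = 43.3 kg/m^2, f = 1000 Hz
Formula: TL = 20 * log10(m * f) - 47.3
Compute m * f = 43.3 * 1000 = 43300.0
Compute log10(43300.0) = 4.636488
Compute 20 * 4.636488 = 92.7298
TL = 92.7298 - 47.3 = 45.43

45.43 dB


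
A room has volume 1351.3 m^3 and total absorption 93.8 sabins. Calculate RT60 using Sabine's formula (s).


Given values:
  V = 1351.3 m^3
  A = 93.8 sabins
Formula: RT60 = 0.161 * V / A
Numerator: 0.161 * 1351.3 = 217.5593
RT60 = 217.5593 / 93.8 = 2.319

2.319 s


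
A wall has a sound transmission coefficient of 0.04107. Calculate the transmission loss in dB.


Given values:
  tau = 0.04107
Formula: TL = 10 * log10(1 / tau)
Compute 1 / tau = 1 / 0.04107 = 24.3487
Compute log10(24.3487) = 1.386476
TL = 10 * 1.386476 = 13.86

13.86 dB


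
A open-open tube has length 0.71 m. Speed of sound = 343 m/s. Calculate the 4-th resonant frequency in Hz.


Given values:
  Tube type: open-open, L = 0.71 m, c = 343 m/s, n = 4
Formula: f_n = n * c / (2 * L)
Compute 2 * L = 2 * 0.71 = 1.42
f = 4 * 343 / 1.42
f = 966.2

966.2 Hz


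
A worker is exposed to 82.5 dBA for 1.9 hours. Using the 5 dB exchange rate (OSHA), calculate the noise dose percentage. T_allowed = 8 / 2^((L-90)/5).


Given values:
  L = 82.5 dBA, T = 1.9 hours
Formula: T_allowed = 8 / 2^((L - 90) / 5)
Compute exponent: (82.5 - 90) / 5 = -1.5
Compute 2^(-1.5) = 0.353553
T_allowed = 8 / 0.353553 = 22.627442 hours
Dose = (T / T_allowed) * 100
Dose = (1.9 / 22.627442) * 100 = 8.4

8.4 %


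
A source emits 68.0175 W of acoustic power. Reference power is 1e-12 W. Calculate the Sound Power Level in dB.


Given values:
  W = 68.0175 W
  W_ref = 1e-12 W
Formula: SWL = 10 * log10(W / W_ref)
Compute ratio: W / W_ref = 68017500000000
Compute log10: log10(68017500000000) = 13.832621
Multiply: SWL = 10 * 13.832621 = 138.33

138.33 dB


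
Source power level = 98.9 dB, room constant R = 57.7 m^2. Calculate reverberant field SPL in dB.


Given values:
  Lw = 98.9 dB, R = 57.7 m^2
Formula: SPL = Lw + 10 * log10(4 / R)
Compute 4 / R = 4 / 57.7 = 0.069324
Compute 10 * log10(0.069324) = -11.5912
SPL = 98.9 + (-11.5912) = 87.31

87.31 dB


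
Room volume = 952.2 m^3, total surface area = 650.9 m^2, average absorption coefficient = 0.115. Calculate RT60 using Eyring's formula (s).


Given values:
  V = 952.2 m^3, S = 650.9 m^2, alpha = 0.115
Formula: RT60 = 0.161 * V / (-S * ln(1 - alpha))
Compute ln(1 - 0.115) = ln(0.885) = -0.122168
Denominator: -650.9 * -0.122168 = 79.5192
Numerator: 0.161 * 952.2 = 153.3042
RT60 = 153.3042 / 79.5192 = 1.928

1.928 s


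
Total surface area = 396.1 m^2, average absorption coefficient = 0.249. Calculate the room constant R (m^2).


Given values:
  S = 396.1 m^2, alpha = 0.249
Formula: R = S * alpha / (1 - alpha)
Numerator: 396.1 * 0.249 = 98.6289
Denominator: 1 - 0.249 = 0.751
R = 98.6289 / 0.751 = 131.33

131.33 m^2


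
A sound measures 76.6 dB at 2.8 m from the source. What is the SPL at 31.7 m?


Given values:
  SPL1 = 76.6 dB, r1 = 2.8 m, r2 = 31.7 m
Formula: SPL2 = SPL1 - 20 * log10(r2 / r1)
Compute ratio: r2 / r1 = 31.7 / 2.8 = 11.3214
Compute log10: log10(11.3214) = 1.0539
Compute drop: 20 * 1.0539 = 21.078
SPL2 = 76.6 - 21.078 = 55.52

55.52 dB


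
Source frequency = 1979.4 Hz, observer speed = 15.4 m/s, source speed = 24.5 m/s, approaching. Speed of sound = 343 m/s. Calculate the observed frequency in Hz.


Given values:
  f_s = 1979.4 Hz, v_o = 15.4 m/s, v_s = 24.5 m/s
  Direction: approaching
Formula: f_o = f_s * (c + v_o) / (c - v_s)
Numerator: c + v_o = 343 + 15.4 = 358.4
Denominator: c - v_s = 343 - 24.5 = 318.5
f_o = 1979.4 * 358.4 / 318.5 = 2227.37

2227.37 Hz


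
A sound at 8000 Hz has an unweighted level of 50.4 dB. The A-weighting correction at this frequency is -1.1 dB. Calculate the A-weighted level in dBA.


Given values:
  SPL = 50.4 dB
  A-weighting at 8000 Hz = -1.1 dB
Formula: L_A = SPL + A_weight
L_A = 50.4 + (-1.1)
L_A = 49.3

49.3 dBA


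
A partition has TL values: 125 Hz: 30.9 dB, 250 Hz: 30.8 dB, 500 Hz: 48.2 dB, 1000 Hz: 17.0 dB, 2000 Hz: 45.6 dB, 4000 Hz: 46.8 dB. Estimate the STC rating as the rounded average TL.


Given TL values at each frequency:
  125 Hz: 30.9 dB
  250 Hz: 30.8 dB
  500 Hz: 48.2 dB
  1000 Hz: 17.0 dB
  2000 Hz: 45.6 dB
  4000 Hz: 46.8 dB
Formula: STC ~ round(average of TL values)
Sum = 30.9 + 30.8 + 48.2 + 17.0 + 45.6 + 46.8 = 219.3
Average = 219.3 / 6 = 36.55
Rounded: 37

37


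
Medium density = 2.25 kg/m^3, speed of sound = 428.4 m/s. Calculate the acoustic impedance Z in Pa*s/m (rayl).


Given values:
  rho = 2.25 kg/m^3
  c = 428.4 m/s
Formula: Z = rho * c
Z = 2.25 * 428.4
Z = 963.9

963.9 rayl


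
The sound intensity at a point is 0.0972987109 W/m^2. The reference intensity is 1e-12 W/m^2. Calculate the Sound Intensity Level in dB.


Given values:
  I = 0.0972987109 W/m^2
  I_ref = 1e-12 W/m^2
Formula: SIL = 10 * log10(I / I_ref)
Compute ratio: I / I_ref = 97298710900
Compute log10: log10(97298710900) = 10.988107
Multiply: SIL = 10 * 10.988107 = 109.88

109.88 dB


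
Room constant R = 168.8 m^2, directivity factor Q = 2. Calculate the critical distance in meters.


Given values:
  R = 168.8 m^2, Q = 2
Formula: d_c = 0.141 * sqrt(Q * R)
Compute Q * R = 2 * 168.8 = 337.6
Compute sqrt(337.6) = 18.3739
d_c = 0.141 * 18.3739 = 2.591

2.591 m


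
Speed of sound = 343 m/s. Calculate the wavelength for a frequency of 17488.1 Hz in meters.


Given values:
  c = 343 m/s, f = 17488.1 Hz
Formula: lambda = c / f
lambda = 343 / 17488.1
lambda = 0.0196

0.0196 m


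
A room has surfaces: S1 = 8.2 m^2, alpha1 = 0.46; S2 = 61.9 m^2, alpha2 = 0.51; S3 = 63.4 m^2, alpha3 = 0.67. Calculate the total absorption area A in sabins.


Given surfaces:
  Surface 1: 8.2 * 0.46 = 3.772
  Surface 2: 61.9 * 0.51 = 31.569
  Surface 3: 63.4 * 0.67 = 42.478
Formula: A = sum(Si * alpha_i)
A = 3.772 + 31.569 + 42.478
A = 77.82

77.82 sabins


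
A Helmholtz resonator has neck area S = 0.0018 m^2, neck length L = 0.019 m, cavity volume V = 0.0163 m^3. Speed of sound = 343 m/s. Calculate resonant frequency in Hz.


Given values:
  S = 0.0018 m^2, L = 0.019 m, V = 0.0163 m^3, c = 343 m/s
Formula: f = (c / (2*pi)) * sqrt(S / (V * L))
Compute V * L = 0.0163 * 0.019 = 0.0003097
Compute S / (V * L) = 0.0018 / 0.0003097 = 5.8121
Compute sqrt(5.8121) = 2.41083
Compute c / (2*pi) = 343 / 6.283185 = 54.590148
f = 54.590148 * 2.41083 = 131.61

131.61 Hz


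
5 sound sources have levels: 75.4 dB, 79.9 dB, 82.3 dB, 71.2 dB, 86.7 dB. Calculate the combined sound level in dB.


Formula: L_total = 10 * log10( sum(10^(Li/10)) )
  Source 1: 10^(75.4/10) = 34673685.0453
  Source 2: 10^(79.9/10) = 97723722.0956
  Source 3: 10^(82.3/10) = 169824365.2462
  Source 4: 10^(71.2/10) = 13182567.3856
  Source 5: 10^(86.7/10) = 467735141.2872
Sum of linear values = 783139481.0599
L_total = 10 * log10(783139481.0599) = 88.94

88.94 dB


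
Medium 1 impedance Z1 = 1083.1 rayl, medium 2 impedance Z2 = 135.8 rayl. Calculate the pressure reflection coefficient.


Given values:
  Z1 = 1083.1 rayl, Z2 = 135.8 rayl
Formula: R = (Z2 - Z1) / (Z2 + Z1)
Numerator: Z2 - Z1 = 135.8 - 1083.1 = -947.3
Denominator: Z2 + Z1 = 135.8 + 1083.1 = 1218.9
R = -947.3 / 1218.9 = -0.7772

-0.7772


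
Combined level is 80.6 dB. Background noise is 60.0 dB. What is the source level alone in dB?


Given values:
  L_total = 80.6 dB, L_bg = 60.0 dB
Formula: L_source = 10 * log10(10^(L_total/10) - 10^(L_bg/10))
Convert to linear:
  10^(80.6/10) = 114815362.1497
  10^(60.0/10) = 1000000.0
Difference: 114815362.1497 - 1000000.0 = 113815362.1497
L_source = 10 * log10(113815362.1497) = 80.56

80.56 dB


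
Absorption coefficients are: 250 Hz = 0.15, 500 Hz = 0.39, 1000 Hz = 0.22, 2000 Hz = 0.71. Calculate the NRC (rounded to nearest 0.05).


Given values:
  a_250 = 0.15, a_500 = 0.39
  a_1000 = 0.22, a_2000 = 0.71
Formula: NRC = (a250 + a500 + a1000 + a2000) / 4
Sum = 0.15 + 0.39 + 0.22 + 0.71 = 1.47
NRC = 1.47 / 4 = 0.3675
Rounded to nearest 0.05: 0.35

0.35


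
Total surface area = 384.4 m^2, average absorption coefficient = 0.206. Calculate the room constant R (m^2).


Given values:
  S = 384.4 m^2, alpha = 0.206
Formula: R = S * alpha / (1 - alpha)
Numerator: 384.4 * 0.206 = 79.1864
Denominator: 1 - 0.206 = 0.794
R = 79.1864 / 0.794 = 99.73

99.73 m^2


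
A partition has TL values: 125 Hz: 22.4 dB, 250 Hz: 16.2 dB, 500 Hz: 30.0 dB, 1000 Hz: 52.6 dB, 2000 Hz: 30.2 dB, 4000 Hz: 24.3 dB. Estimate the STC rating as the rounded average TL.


Given TL values at each frequency:
  125 Hz: 22.4 dB
  250 Hz: 16.2 dB
  500 Hz: 30.0 dB
  1000 Hz: 52.6 dB
  2000 Hz: 30.2 dB
  4000 Hz: 24.3 dB
Formula: STC ~ round(average of TL values)
Sum = 22.4 + 16.2 + 30.0 + 52.6 + 30.2 + 24.3 = 175.7
Average = 175.7 / 6 = 29.28
Rounded: 29

29


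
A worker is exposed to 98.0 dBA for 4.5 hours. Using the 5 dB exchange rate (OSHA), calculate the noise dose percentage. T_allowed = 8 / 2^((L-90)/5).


Given values:
  L = 98.0 dBA, T = 4.5 hours
Formula: T_allowed = 8 / 2^((L - 90) / 5)
Compute exponent: (98.0 - 90) / 5 = 1.6
Compute 2^(1.6) = 3.031433
T_allowed = 8 / 3.031433 = 2.639016 hours
Dose = (T / T_allowed) * 100
Dose = (4.5 / 2.639016) * 100 = 170.52

170.52 %


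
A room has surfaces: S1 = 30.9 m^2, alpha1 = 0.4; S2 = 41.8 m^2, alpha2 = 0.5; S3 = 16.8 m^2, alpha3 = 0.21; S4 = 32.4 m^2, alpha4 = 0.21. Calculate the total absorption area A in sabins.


Given surfaces:
  Surface 1: 30.9 * 0.4 = 12.36
  Surface 2: 41.8 * 0.5 = 20.9
  Surface 3: 16.8 * 0.21 = 3.528
  Surface 4: 32.4 * 0.21 = 6.804
Formula: A = sum(Si * alpha_i)
A = 12.36 + 20.9 + 3.528 + 6.804
A = 43.59

43.59 sabins


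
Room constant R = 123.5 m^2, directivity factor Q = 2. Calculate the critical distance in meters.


Given values:
  R = 123.5 m^2, Q = 2
Formula: d_c = 0.141 * sqrt(Q * R)
Compute Q * R = 2 * 123.5 = 247.0
Compute sqrt(247.0) = 15.7162
d_c = 0.141 * 15.7162 = 2.216

2.216 m


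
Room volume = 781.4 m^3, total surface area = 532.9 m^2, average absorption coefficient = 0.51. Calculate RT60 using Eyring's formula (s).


Given values:
  V = 781.4 m^3, S = 532.9 m^2, alpha = 0.51
Formula: RT60 = 0.161 * V / (-S * ln(1 - alpha))
Compute ln(1 - 0.51) = ln(0.49) = -0.71335
Denominator: -532.9 * -0.71335 = 380.1442
Numerator: 0.161 * 781.4 = 125.8054
RT60 = 125.8054 / 380.1442 = 0.331

0.331 s


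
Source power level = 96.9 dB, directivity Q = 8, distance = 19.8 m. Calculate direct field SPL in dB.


Given values:
  Lw = 96.9 dB, Q = 8, r = 19.8 m
Formula: SPL = Lw + 10 * log10(Q / (4 * pi * r^2))
Compute 4 * pi * r^2 = 4 * pi * 19.8^2 = 4926.5199
Compute Q / denom = 8 / 4926.5199 = 0.00162386
Compute 10 * log10(0.00162386) = -27.8945
SPL = 96.9 + (-27.8945) = 69.01

69.01 dB


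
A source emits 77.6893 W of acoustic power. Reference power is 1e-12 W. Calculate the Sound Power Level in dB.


Given values:
  W = 77.6893 W
  W_ref = 1e-12 W
Formula: SWL = 10 * log10(W / W_ref)
Compute ratio: W / W_ref = 77689300000000
Compute log10: log10(77689300000000) = 13.890361
Multiply: SWL = 10 * 13.890361 = 138.9

138.9 dB


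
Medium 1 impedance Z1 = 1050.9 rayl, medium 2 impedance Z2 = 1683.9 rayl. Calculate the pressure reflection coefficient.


Given values:
  Z1 = 1050.9 rayl, Z2 = 1683.9 rayl
Formula: R = (Z2 - Z1) / (Z2 + Z1)
Numerator: Z2 - Z1 = 1683.9 - 1050.9 = 633.0
Denominator: Z2 + Z1 = 1683.9 + 1050.9 = 2734.8
R = 633.0 / 2734.8 = 0.2315

0.2315


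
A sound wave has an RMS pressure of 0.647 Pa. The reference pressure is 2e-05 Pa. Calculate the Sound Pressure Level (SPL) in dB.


Given values:
  p = 0.647 Pa
  p_ref = 2e-05 Pa
Formula: SPL = 20 * log10(p / p_ref)
Compute ratio: p / p_ref = 0.647 / 2e-05 = 32350
Compute log10: log10(32350) = 4.509874
Multiply: SPL = 20 * 4.509874 = 90.2

90.2 dB


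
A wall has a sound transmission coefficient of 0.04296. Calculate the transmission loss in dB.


Given values:
  tau = 0.04296
Formula: TL = 10 * log10(1 / tau)
Compute 1 / tau = 1 / 0.04296 = 23.2775
Compute log10(23.2775) = 1.366936
TL = 10 * 1.366936 = 13.67

13.67 dB


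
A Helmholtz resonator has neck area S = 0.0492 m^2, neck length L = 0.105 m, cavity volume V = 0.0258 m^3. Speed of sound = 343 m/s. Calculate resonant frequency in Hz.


Given values:
  S = 0.0492 m^2, L = 0.105 m, V = 0.0258 m^3, c = 343 m/s
Formula: f = (c / (2*pi)) * sqrt(S / (V * L))
Compute V * L = 0.0258 * 0.105 = 0.002709
Compute S / (V * L) = 0.0492 / 0.002709 = 18.1617
Compute sqrt(18.1617) = 4.261655
Compute c / (2*pi) = 343 / 6.283185 = 54.590148
f = 54.590148 * 4.261655 = 232.64

232.64 Hz
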